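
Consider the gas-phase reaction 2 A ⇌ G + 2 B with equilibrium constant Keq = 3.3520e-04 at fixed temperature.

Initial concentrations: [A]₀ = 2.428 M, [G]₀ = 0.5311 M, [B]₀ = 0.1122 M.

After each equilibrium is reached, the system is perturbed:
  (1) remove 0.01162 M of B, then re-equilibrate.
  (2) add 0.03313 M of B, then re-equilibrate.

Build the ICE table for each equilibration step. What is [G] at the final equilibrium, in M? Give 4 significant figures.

Q₀ = 0.001134 vs Keq = 3.3520e-04 ⇒ Q>K, reverse
Step 1:
                    A           G           B
  init          2.428      0.5311      0.1122
  Δ           0.04851    -0.02426    -0.04851
  eq            2.477      0.5068     0.06369
  solve Keq expr → x = -0.02426; check Q = 3.3520e-04
Then remove 0.01162 M of B.
Step 2:
                    A           G           B
  init          2.477      0.5068     0.05207
  Δ            -0.011    0.005498       0.011
  eq            2.466      0.5123     0.06306
  solve Keq expr → x = 0.005498; check Q = 3.3520e-04
Then add 0.03313 M of B.
Step 3:
                    A           G           B
  init          2.466      0.5123     0.09619
  Δ           0.03133    -0.01566    -0.03133
  eq            2.497      0.4967     0.06486
  solve Keq expr → x = -0.01566; check Q = 3.3520e-04

[G]_eq = 0.4967 M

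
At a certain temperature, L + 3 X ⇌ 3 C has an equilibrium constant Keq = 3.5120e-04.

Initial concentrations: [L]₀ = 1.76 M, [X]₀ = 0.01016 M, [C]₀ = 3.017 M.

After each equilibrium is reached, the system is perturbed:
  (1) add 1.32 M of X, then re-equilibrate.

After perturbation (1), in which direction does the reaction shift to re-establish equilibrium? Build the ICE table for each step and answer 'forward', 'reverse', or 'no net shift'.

Q₀ = 1.4878e+07 vs Keq = 3.5120e-04 ⇒ Q>K, reverse
Step 1:
                   L          X          C
  I             1.76    0.01016      3.017
  C           0.9156      2.747     -2.747
  E            2.676      2.757     0.2701
  solve Keq expr → x = -0.9156; check Q = 3.5120e-04
Then add 1.32 M of X.
Step 2:
                   L          X          C
  I            2.676      4.077     0.2701
  C         -0.03868     -0.116      0.116
  E            2.637      3.961     0.3861
  solve Keq expr → x = 0.03868; check Q = 3.5120e-04

Direction: forward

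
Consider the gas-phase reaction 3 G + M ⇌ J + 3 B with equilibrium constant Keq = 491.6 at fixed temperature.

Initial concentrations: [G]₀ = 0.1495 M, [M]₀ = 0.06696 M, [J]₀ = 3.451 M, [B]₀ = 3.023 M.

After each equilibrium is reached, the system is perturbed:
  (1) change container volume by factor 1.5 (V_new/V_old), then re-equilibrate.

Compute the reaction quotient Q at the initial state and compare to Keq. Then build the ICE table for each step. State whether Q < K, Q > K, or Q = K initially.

Q₀ = 4.2611e+05 vs Keq = 491.6 ⇒ Q>K, reverse
Step 1:
                    G           M           J           B
  Initial      0.1495     0.06696       3.451       3.023
  Change       0.5734      0.1911     -0.1911     -0.5734
  Equil        0.7229      0.2581        3.26        2.45
  solve Keq expr → x = -0.1911; check Q = 491.6
Then change container volume by factor 1.5 (V_new/V_old).
Step 2:
                    G           M           J           B
  Initial      0.4819      0.1721       2.173       1.633
  Change            0           0           0           0
  Equil        0.4819      0.1721       2.173       1.633
  solve Keq expr → x = 0; check Q = 491.6

Q₀ = 4.2611e+05; Q > K (proceeds reverse)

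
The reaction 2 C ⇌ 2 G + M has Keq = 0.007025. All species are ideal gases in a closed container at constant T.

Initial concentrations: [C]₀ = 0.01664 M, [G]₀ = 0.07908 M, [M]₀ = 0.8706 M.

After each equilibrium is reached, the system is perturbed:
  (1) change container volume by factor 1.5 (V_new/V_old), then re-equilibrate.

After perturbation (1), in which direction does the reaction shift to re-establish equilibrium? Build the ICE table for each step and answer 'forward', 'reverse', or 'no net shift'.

Q₀ = 19.66 vs Keq = 0.007025 ⇒ Q>K, reverse
Step 1:
                  C         G         M
  I         0.01664   0.07908    0.8706
  C         0.07104  -0.07104  -0.03552
  E         0.08768  0.008042    0.8351
  solve Keq expr → x = -0.03552; check Q = 0.007025
Then change container volume by factor 1.5 (V_new/V_old).
Step 2:
                  C         G         M
  I         0.05845  0.005361    0.5567
  C        -0.00108   0.00108 5.4020e-04
  E         0.05737  0.006442    0.5573
  solve Keq expr → x = 5.4020e-04; check Q = 0.007025

Direction: forward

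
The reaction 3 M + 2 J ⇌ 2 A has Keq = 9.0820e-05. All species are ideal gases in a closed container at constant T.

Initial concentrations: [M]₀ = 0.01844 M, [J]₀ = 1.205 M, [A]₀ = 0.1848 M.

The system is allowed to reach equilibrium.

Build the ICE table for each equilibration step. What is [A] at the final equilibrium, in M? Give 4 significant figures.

[A]_eq = 0.002092 M

Q₀ = 3751 vs Keq = 9.0820e-05 ⇒ Q>K, reverse
Step 1:
                   M          J          A
  init       0.01844      1.205     0.1848
  Δ           0.2741     0.1827    -0.1827
  eq          0.2925      1.388   0.002092
  solve Keq expr → x = -0.09135; check Q = 9.0820e-05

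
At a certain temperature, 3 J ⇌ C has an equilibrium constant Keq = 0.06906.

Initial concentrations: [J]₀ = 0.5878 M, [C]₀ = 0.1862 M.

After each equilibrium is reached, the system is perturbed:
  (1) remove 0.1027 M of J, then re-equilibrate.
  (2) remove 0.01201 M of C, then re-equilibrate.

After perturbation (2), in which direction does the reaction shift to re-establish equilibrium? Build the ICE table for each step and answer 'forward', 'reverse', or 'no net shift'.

Direction: forward

Q₀ = 0.9168 vs Keq = 0.06906 ⇒ Q>K, reverse
Step 1:
                  J         C
  init       0.5878    0.1862
  Δ          0.3742   -0.1247
  eq          0.962   0.06148
  solve Keq expr → x = -0.1247; check Q = 0.06906
Then remove 0.1027 M of J.
Step 2:
                  J         C
  init       0.8593   0.06148
  Δ         0.03584  -0.01195
  eq         0.8951   0.04953
  solve Keq expr → x = -0.01195; check Q = 0.06906
Then remove 0.01201 M of C.
Step 3:
                  J         C
  init       0.8951   0.03752
  Δ        -0.02427   0.00809
  eq         0.8708   0.04561
  solve Keq expr → x = 0.00809; check Q = 0.06906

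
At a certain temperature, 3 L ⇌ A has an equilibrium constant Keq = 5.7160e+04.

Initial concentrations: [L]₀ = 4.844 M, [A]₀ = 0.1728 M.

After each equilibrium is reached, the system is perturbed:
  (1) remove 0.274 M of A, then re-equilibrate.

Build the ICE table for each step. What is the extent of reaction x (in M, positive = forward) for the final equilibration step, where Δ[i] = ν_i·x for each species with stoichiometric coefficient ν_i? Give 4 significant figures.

Q₀ = 0.00152 vs Keq = 5.7160e+04 ⇒ Q<K, forward
Step 1:
                  L         A
  init        4.844    0.1728
  Δ          -4.813     1.604
  eq        0.03144     1.777
  solve Keq expr → x = 1.604; check Q = 5.7160e+04
Then remove 0.274 M of A.
Step 2:
                  L         A
  init      0.03144     1.503
  Δ       -0.001703 5.6780e-04
  eq        0.02974     1.504
  solve Keq expr → x = 5.6780e-04; check Q = 5.7160e+04

x = 5.6780e-04 M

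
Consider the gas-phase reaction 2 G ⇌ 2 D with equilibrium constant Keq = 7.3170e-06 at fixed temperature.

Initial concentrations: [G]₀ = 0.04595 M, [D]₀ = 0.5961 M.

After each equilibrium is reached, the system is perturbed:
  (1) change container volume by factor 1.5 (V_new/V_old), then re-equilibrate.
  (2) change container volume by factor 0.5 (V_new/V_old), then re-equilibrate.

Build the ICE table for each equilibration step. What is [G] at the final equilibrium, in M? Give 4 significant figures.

[G]_eq = 0.8538 M

Q₀ = 168.3 vs Keq = 7.3170e-06 ⇒ Q>K, reverse
Step 1:
                   G          D
  Initial    0.04595     0.5961
  Change      0.5944    -0.5944
  Equil       0.6403   0.001732
  solve Keq expr → x = -0.2972; check Q = 7.3170e-06
Then change container volume by factor 1.5 (V_new/V_old).
Step 2:
                   G          D
  Initial     0.4269   0.001155
  Change           0          0
  Equil       0.4269   0.001155
  solve Keq expr → x = 0; check Q = 7.3170e-06
Then change container volume by factor 0.5 (V_new/V_old).
Step 3:
                   G          D
  Initial     0.8538   0.002309
  Change           0          0
  Equil       0.8538   0.002309
  solve Keq expr → x = 0; check Q = 7.3170e-06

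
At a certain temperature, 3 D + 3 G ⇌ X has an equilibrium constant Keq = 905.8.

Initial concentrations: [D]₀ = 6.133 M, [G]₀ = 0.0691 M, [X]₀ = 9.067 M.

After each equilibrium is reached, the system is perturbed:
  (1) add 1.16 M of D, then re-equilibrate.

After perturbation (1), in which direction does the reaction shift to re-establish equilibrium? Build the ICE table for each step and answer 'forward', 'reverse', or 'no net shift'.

Direction: forward

Q₀ = 119.1 vs Keq = 905.8 ⇒ Q<K, forward
Step 1:
                    D           G           X
  I             6.133      0.0691       9.067
  C          -0.03375    -0.03375     0.01125
  E             6.099     0.03535       9.078
  solve Keq expr → x = 0.01125; check Q = 905.8
Then add 1.16 M of D.
Step 2:
                    D           G           X
  I             7.259     0.03535       9.078
  C         -0.005624   -0.005624    0.001875
  E             7.254     0.02973        9.08
  solve Keq expr → x = 0.001875; check Q = 905.8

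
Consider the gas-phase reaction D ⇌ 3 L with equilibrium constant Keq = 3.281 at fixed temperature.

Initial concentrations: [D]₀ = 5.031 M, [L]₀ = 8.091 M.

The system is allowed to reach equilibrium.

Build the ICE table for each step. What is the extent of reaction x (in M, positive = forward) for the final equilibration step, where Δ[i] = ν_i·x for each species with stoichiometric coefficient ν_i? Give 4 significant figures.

x = -1.759 M

Q₀ = 105.3 vs Keq = 3.281 ⇒ Q>K, reverse
Step 1:
                   D          L
  init         5.031      8.091
  Δ            1.759     -5.277
  eq            6.79      2.814
  solve Keq expr → x = -1.759; check Q = 3.281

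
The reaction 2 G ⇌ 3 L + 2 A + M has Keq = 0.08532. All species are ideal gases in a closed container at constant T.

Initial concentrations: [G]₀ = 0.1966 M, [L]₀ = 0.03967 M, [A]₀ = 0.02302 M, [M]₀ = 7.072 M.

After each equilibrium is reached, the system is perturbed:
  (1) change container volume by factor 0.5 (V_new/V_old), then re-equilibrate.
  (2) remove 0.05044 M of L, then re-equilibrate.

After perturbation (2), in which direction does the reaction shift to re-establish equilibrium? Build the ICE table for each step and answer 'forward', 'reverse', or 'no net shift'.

Direction: forward

Q₀ = 6.0530e-06 vs Keq = 0.08532 ⇒ Q<K, forward
Step 1:
                   G          L          A          M
  Initial     0.1966    0.03967    0.02302      7.072
  Change     -0.1013      0.152     0.1013    0.05065
  Equil      0.09529     0.1916     0.1243      7.123
  solve Keq expr → x = 0.05065; check Q = 0.08532
Then change container volume by factor 0.5 (V_new/V_old).
Step 2:
                   G          L          A          M
  Initial     0.1906     0.3833     0.2487      14.25
  Change     0.08451    -0.1268   -0.08451   -0.04226
  Equil       0.2751     0.2565     0.1641       14.2
  solve Keq expr → x = -0.04226; check Q = 0.08532
Then remove 0.05044 M of L.
Step 3:
                   G          L          A          M
  Initial     0.2751     0.2061     0.1641       14.2
  Change    -0.01652    0.02478    0.01652    0.00826
  Equil       0.2586     0.2308     0.1807      14.21
  solve Keq expr → x = 0.00826; check Q = 0.08532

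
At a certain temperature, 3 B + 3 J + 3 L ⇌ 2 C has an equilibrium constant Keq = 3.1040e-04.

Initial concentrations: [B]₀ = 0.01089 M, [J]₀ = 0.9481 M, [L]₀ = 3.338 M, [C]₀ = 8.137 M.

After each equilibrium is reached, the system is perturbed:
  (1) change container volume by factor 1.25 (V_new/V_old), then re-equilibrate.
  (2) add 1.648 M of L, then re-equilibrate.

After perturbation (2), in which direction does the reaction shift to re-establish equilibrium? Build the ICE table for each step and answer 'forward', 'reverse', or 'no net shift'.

Q₀ = 1.6174e+06 vs Keq = 3.1040e-04 ⇒ Q>K, reverse
Step 1:
                   B          J          L          C
  init       0.01089     0.9481      3.338      8.137
  Δ            2.516      2.516      2.516     -1.677
  eq           2.527      3.464      5.854       6.46
  solve Keq expr → x = -0.8386; check Q = 3.1040e-04
Then change container volume by factor 1.25 (V_new/V_old).
Step 2:
                   B          J          L          C
  init         2.021      2.771      4.683      5.168
  Δ           0.4877     0.4877     0.4877    -0.3251
  eq           2.509      3.259      5.171      4.843
  solve Keq expr → x = -0.1626; check Q = 3.1040e-04
Then add 1.648 M of L.
Step 3:
                   B          J          L          C
  init         2.509      3.259      6.819      4.843
  Δ          -0.2813    -0.2813    -0.2813     0.1875
  eq           2.228      2.977      6.537       5.03
  solve Keq expr → x = 0.09377; check Q = 3.1040e-04

Direction: forward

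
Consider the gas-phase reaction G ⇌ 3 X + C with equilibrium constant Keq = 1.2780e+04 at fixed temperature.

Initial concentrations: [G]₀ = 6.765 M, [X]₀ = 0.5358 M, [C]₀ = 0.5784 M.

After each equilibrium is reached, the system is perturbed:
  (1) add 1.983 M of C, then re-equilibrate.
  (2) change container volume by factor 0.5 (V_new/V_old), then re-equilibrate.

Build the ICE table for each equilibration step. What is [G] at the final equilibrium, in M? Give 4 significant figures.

[G]_eq = 7.207 M

Q₀ = 0.01315 vs Keq = 1.2780e+04 ⇒ Q<K, forward
Step 1:
                  G         X         C
  I           6.765    0.5358    0.5784
  C          -5.057     15.17     5.057
  E           1.708     15.71     5.635
  solve Keq expr → x = 5.057; check Q = 1.2780e+04
Then add 1.983 M of C.
Step 2:
                  G         X         C
  I           1.708     15.71     7.618
  C          0.2378   -0.7134   -0.2378
  E           1.946     14.99      7.38
  solve Keq expr → x = -0.2378; check Q = 1.2780e+04
Then change container volume by factor 0.5 (V_new/V_old).
Step 3:
                  G         X         C
  I           3.892     29.98     14.76
  C           3.315    -9.945    -3.315
  E           7.207     20.04     11.45
  solve Keq expr → x = -3.315; check Q = 1.2780e+04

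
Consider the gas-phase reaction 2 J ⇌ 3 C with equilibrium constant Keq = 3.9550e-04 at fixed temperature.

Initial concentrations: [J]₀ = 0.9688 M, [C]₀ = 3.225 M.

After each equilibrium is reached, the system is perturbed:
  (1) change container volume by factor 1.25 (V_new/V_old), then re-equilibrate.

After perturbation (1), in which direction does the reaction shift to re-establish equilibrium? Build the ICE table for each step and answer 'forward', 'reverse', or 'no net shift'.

Direction: forward

Q₀ = 35.74 vs Keq = 3.9550e-04 ⇒ Q>K, reverse
Step 1:
                   J          C
  init        0.9688      3.225
  Δ            2.048     -3.072
  eq           3.017     0.1532
  solve Keq expr → x = -1.024; check Q = 3.9550e-04
Then change container volume by factor 1.25 (V_new/V_old).
Step 2:
                   J          C
  init         2.413     0.1226
  Δ        -0.006161   0.009242
  eq           2.407     0.1318
  solve Keq expr → x = 0.003081; check Q = 3.9550e-04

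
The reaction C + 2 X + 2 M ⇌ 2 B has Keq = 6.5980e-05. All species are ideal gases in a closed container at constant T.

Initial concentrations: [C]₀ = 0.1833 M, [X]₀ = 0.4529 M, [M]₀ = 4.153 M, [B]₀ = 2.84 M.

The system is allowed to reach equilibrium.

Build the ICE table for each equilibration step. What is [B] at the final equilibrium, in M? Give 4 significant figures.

Q₀ = 12.44 vs Keq = 6.5980e-05 ⇒ Q>K, reverse
Step 1:
                   C          X          M          B
  I           0.1833     0.4529      4.153       2.84
  C            1.316      2.632      2.632     -2.632
  E            1.499      3.085      6.785     0.2082
  solve Keq expr → x = -1.316; check Q = 6.5980e-05

[B]_eq = 0.2082 M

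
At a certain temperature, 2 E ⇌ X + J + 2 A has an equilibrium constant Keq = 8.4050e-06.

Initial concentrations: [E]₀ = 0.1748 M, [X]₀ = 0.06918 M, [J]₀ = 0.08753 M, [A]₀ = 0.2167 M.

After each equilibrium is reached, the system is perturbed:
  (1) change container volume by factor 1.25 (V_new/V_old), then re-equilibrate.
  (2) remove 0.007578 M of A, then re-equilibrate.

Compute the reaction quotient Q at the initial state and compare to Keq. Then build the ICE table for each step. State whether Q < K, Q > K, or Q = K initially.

Q₀ = 0.009306 vs Keq = 8.4050e-06 ⇒ Q>K, reverse
Step 1:
                   E          X          J          A
  Initial     0.1748    0.06918    0.08753     0.2167
  Change      0.1294   -0.06471   -0.06471    -0.1294
  Equil       0.3042   0.004473    0.02282    0.08729
  solve Keq expr → x = -0.06471; check Q = 8.4050e-06
Then change container volume by factor 1.25 (V_new/V_old).
Step 2:
                   E          X          J          A
  Initial     0.2434   0.003579    0.01826    0.06983
  Change   -0.002436   0.001218   0.001218   0.002436
  Equil       0.2409   0.004797    0.01948    0.07227
  solve Keq expr → x = 0.001218; check Q = 8.4050e-06
Then remove 0.007578 M of A.
Step 3:
                   E          X          J          A
  Initial     0.2409   0.004797    0.01948    0.06469
  Change   -0.001371 6.8561e-04 6.8561e-04   0.001371
  Equil       0.2396   0.005482    0.02016    0.06606
  solve Keq expr → x = 6.8561e-04; check Q = 8.4050e-06

Q₀ = 0.009306; Q > K (proceeds reverse)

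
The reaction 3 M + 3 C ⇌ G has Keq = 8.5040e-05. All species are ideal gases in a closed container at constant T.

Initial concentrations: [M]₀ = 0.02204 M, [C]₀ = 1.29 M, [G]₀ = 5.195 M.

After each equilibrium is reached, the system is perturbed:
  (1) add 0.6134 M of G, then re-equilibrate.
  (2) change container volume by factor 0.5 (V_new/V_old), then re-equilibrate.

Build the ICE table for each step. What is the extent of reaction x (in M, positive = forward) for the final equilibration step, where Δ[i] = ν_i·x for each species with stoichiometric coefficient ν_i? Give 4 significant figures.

Q₀ = 2.2604e+05 vs Keq = 8.5040e-05 ⇒ Q>K, reverse
Step 1:
                  M         C         G
  Initial   0.02204      1.29     5.195
  Change       5.24      5.24    -1.747
  Equil       5.262      6.53     3.448
  solve Keq expr → x = -1.747; check Q = 8.5040e-05
Then add 0.6134 M of G.
Step 2:
                  M         C         G
  Initial     5.262      6.53     4.062
  Change      0.149     0.149  -0.04965
  Equil       5.411     6.679     4.012
  solve Keq expr → x = -0.04965; check Q = 8.5040e-05
Then change container volume by factor 0.5 (V_new/V_old).
Step 3:
                  M         C         G
  Initial     10.82     13.36     8.024
  Change     -5.011    -5.011      1.67
  Equil        5.81     8.346     9.695
  solve Keq expr → x = 1.67; check Q = 8.5040e-05

x = 1.67 M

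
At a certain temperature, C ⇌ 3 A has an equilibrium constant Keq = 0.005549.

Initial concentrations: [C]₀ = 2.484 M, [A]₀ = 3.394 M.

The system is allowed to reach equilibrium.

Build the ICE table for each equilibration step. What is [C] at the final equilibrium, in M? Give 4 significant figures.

[C]_eq = 3.526 M

Q₀ = 15.74 vs Keq = 0.005549 ⇒ Q>K, reverse
Step 1:
                  C         A
  Initial     2.484     3.394
  Change      1.042    -3.125
  Equil       3.526    0.2695
  solve Keq expr → x = -1.042; check Q = 0.005549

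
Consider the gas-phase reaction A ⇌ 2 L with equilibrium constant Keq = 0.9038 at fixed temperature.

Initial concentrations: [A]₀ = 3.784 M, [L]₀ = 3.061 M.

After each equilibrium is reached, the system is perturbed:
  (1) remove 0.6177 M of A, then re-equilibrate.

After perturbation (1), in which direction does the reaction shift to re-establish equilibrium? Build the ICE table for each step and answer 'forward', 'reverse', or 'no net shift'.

Direction: reverse

Q₀ = 2.476 vs Keq = 0.9038 ⇒ Q>K, reverse
Step 1:
                   A          L
  I            3.784      3.061
  C           0.5419     -1.084
  E            4.326      1.977
  solve Keq expr → x = -0.5419; check Q = 0.9038
Then remove 0.6177 M of A.
Step 2:
                   A          L
  I            3.708      1.977
  C          0.06528    -0.1306
  E            3.773      1.847
  solve Keq expr → x = -0.06528; check Q = 0.9038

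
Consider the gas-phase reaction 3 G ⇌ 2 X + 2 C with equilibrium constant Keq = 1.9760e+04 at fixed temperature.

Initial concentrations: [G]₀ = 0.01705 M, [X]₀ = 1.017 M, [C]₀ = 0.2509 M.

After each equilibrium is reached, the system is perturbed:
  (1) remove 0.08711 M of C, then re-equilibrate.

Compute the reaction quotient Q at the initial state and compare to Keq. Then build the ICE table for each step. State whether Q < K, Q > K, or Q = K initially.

Q₀ = 1.3136e+04 vs Keq = 1.9760e+04 ⇒ Q<K, forward
Step 1:
                   G          X          C
  init       0.01705      1.017     0.2509
  Δ          -0.0021     0.0014     0.0014
  eq         0.01495      1.018     0.2523
  solve Keq expr → x = 7.0015e-04; check Q = 1.9760e+04
Then remove 0.08711 M of C.
Step 2:
                   G          X          C
  init       0.01495      1.018     0.1652
  Δ        -0.003552   0.002368   0.002368
  eq          0.0114      1.021     0.1676
  solve Keq expr → x = 0.001184; check Q = 1.9760e+04

Q₀ = 1.3136e+04; Q < K (proceeds forward)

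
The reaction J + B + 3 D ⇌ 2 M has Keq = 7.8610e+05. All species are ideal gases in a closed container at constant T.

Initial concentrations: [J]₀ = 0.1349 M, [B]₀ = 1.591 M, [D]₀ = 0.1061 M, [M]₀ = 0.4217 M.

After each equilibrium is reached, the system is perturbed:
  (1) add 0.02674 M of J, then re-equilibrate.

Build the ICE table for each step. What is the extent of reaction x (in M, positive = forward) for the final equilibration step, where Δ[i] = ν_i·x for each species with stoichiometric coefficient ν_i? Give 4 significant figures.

Q₀ = 693.7 vs Keq = 7.8610e+05 ⇒ Q<K, forward
Step 1:
                  J         B         D         M
  I          0.1349     1.591    0.1061    0.4217
  C        -0.03128  -0.03128  -0.09383   0.06256
  E          0.1036      1.56   0.01227    0.4843
  solve Keq expr → x = 0.03128; check Q = 7.8610e+05
Then add 0.02674 M of J.
Step 2:
                  J         B         D         M
  I          0.1304      1.56   0.01227    0.4843
  C       -2.9504e-04 -2.9504e-04 -8.8511e-04 5.9007e-04
  E          0.1301     1.559   0.01138    0.4848
  solve Keq expr → x = 2.9504e-04; check Q = 7.8610e+05

x = 2.9504e-04 M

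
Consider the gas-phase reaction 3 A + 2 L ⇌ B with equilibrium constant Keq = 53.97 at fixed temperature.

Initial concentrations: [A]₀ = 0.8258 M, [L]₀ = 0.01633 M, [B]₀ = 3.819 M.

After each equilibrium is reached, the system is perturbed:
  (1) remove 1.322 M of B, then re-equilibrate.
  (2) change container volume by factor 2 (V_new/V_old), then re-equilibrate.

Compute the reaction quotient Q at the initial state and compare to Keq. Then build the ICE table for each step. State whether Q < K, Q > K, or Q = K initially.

Q₀ = 2.5430e+04 vs Keq = 53.97 ⇒ Q>K, reverse
Step 1:
                   A          L          B
  I           0.8258    0.01633      3.819
  C           0.3035     0.2024    -0.1012
  E            1.129     0.2187      3.718
  solve Keq expr → x = -0.1012; check Q = 53.97
Then remove 1.322 M of B.
Step 2:
                   A          L          B
  I            1.129     0.2187      2.396
  C         -0.04661   -0.03107    0.01554
  E            1.083     0.1876      2.411
  solve Keq expr → x = 0.01554; check Q = 53.97
Then change container volume by factor 2 (V_new/V_old).
Step 3:
                   A          L          B
  I           0.5414    0.09381      1.206
  C           0.2004     0.1336   -0.06679
  E           0.7417     0.2274      1.139
  solve Keq expr → x = -0.06679; check Q = 53.97

Q₀ = 2.5430e+04; Q > K (proceeds reverse)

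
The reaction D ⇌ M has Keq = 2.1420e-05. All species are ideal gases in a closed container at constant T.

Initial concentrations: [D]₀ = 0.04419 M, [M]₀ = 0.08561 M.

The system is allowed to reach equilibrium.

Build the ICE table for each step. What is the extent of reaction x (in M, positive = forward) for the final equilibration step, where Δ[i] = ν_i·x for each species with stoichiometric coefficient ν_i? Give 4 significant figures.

x = -0.08561 M

Q₀ = 1.937 vs Keq = 2.1420e-05 ⇒ Q>K, reverse
Step 1:
                  D         M
  I         0.04419   0.08561
  C         0.08561  -0.08561
  E          0.1298 2.7803e-06
  solve Keq expr → x = -0.08561; check Q = 2.1420e-05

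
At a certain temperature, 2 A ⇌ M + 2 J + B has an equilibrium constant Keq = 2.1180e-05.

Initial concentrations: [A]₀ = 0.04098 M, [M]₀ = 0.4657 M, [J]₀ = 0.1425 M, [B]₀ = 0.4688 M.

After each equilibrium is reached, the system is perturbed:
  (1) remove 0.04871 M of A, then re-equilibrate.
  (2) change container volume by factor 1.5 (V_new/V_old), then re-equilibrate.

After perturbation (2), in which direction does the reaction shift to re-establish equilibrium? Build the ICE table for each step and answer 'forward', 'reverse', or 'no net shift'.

Q₀ = 2.64 vs Keq = 2.1180e-05 ⇒ Q>K, reverse
Step 1:
                  A         M         J         B
  init      0.04098    0.4657    0.1425    0.4688
  Δ          0.1404   -0.0702   -0.1404   -0.0702
  eq         0.1814    0.3955  0.002102    0.3986
  solve Keq expr → x = -0.0702; check Q = 2.1180e-05
Then remove 0.04871 M of A.
Step 2:
                  A         M         J         B
  init       0.1327    0.3955  0.002102    0.3986
  Δ       5.5706e-04 -2.7853e-04 -5.5706e-04 -2.7853e-04
  eq         0.1332    0.3952  0.001545    0.3983
  solve Keq expr → x = -2.7853e-04; check Q = 2.1180e-05
Then change container volume by factor 1.5 (V_new/V_old).
Step 3:
                  A         M         J         B
  init      0.08882    0.2635   0.00103    0.2655
  Δ       -5.0485e-04 2.5242e-04 5.0485e-04 2.5242e-04
  eq        0.08831    0.2637  0.001535    0.2658
  solve Keq expr → x = 2.5242e-04; check Q = 2.1180e-05

Direction: forward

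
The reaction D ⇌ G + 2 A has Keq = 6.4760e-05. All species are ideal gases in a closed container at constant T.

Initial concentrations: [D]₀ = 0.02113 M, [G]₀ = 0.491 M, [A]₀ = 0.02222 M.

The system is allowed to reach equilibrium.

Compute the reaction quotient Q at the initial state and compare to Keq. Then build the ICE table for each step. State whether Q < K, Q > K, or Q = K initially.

Q₀ = 0.01147 vs Keq = 6.4760e-05 ⇒ Q>K, reverse
Step 1:
                   D          G          A
  Initial    0.02113      0.491    0.02222
  Change     0.01008   -0.01008   -0.02017
  Equil      0.03121     0.4809    0.00205
  solve Keq expr → x = -0.01008; check Q = 6.4760e-05

Q₀ = 0.01147; Q > K (proceeds reverse)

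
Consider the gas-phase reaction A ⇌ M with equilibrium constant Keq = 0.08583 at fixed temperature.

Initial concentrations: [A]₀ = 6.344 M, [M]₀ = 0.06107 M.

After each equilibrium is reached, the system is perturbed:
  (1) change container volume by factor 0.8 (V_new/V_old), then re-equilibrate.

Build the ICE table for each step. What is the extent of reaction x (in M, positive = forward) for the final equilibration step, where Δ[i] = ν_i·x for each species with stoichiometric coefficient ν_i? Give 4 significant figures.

Q₀ = 0.009626 vs Keq = 0.08583 ⇒ Q<K, forward
Step 1:
                  A         M
  I           6.344   0.06107
  C         -0.4452    0.4452
  E           5.899    0.5063
  solve Keq expr → x = 0.4452; check Q = 0.08583
Then change container volume by factor 0.8 (V_new/V_old).
Step 2:
                  A         M
  I           7.373    0.6329
  C               0         0
  E           7.373    0.6329
  solve Keq expr → x = 0; check Q = 0.08583

x = 0 M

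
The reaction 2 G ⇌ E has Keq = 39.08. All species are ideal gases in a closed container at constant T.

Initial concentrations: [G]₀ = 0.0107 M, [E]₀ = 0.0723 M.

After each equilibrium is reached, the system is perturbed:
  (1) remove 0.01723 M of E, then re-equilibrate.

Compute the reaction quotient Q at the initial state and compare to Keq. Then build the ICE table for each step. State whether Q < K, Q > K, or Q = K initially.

Q₀ = 631.5; Q > K (proceeds reverse)

Q₀ = 631.5 vs Keq = 39.08 ⇒ Q>K, reverse
Step 1:
                  G         E
  I          0.0107    0.0723
  C         0.02793  -0.01397
  E         0.03863   0.05833
  solve Keq expr → x = -0.01397; check Q = 39.08
Then remove 0.01723 M of E.
Step 2:
                  G         E
  I         0.03863    0.0411
  C       -0.005195  0.002597
  E         0.03344    0.0437
  solve Keq expr → x = 0.002597; check Q = 39.08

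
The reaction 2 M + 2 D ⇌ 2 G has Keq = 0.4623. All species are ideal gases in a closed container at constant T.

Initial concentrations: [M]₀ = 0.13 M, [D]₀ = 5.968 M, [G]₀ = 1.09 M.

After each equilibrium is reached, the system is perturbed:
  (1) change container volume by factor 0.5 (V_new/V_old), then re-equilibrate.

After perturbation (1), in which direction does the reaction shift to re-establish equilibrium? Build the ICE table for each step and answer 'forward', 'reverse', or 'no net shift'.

Q₀ = 1.974 vs Keq = 0.4623 ⇒ Q>K, reverse
Step 1:
                  M         D         G
  I            0.13     5.968      1.09
  C          0.1078    0.1078   -0.1078
  E          0.2378     6.076    0.9822
  solve Keq expr → x = -0.05388; check Q = 0.4623
Then change container volume by factor 0.5 (V_new/V_old).
Step 2:
                  M         D         G
  I          0.4755     12.15     1.964
  C          -0.208    -0.208     0.208
  E          0.2675     11.94     2.172
  solve Keq expr → x = 0.104; check Q = 0.4623

Direction: forward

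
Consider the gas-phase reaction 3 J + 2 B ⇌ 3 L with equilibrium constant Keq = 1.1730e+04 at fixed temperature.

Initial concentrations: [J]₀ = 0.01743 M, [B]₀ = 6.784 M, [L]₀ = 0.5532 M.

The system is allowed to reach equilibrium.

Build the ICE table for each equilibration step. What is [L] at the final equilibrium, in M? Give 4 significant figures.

Q₀ = 694.7 vs Keq = 1.1730e+04 ⇒ Q<K, forward
Step 1:
                  J         B         L
  Initial   0.01743     6.784    0.5532
  Change    -0.0105 -0.007002    0.0105
  Equil    0.006928     6.777    0.5637
  solve Keq expr → x = 0.003501; check Q = 1.1730e+04

[L]_eq = 0.5637 M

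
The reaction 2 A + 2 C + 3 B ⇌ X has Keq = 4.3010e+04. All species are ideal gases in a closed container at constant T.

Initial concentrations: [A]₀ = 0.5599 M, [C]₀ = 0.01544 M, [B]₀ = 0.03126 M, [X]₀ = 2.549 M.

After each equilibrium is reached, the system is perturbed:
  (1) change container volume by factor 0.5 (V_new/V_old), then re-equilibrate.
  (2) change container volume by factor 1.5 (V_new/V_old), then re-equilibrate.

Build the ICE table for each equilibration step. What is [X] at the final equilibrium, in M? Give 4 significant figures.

Q₀ = 1.1166e+09 vs Keq = 4.3010e+04 ⇒ Q>K, reverse
Step 1:
                  A         C         B         X
  Initial    0.5599   0.01544   0.03126     2.549
  Change      0.112     0.112     0.168  -0.05599
  Equil      0.6719    0.1274    0.1992     2.493
  solve Keq expr → x = -0.05599; check Q = 4.3010e+04
Then change container volume by factor 0.5 (V_new/V_old).
Step 2:
                  A         C         B         X
  Initial     1.344    0.2548    0.3985     4.986
  Change     -0.142    -0.142   -0.2129   0.07098
  Equil       1.202    0.1129    0.1855     5.057
  solve Keq expr → x = 0.07098; check Q = 4.3010e+04
Then change container volume by factor 1.5 (V_new/V_old).
Step 3:
                  A         C         B         X
  Initial    0.8012   0.07526    0.1237     3.371
  Change    0.04672   0.04672   0.07008  -0.02336
  Equil      0.8479     0.122    0.1938     3.348
  solve Keq expr → x = -0.02336; check Q = 4.3010e+04

[X]_eq = 3.348 M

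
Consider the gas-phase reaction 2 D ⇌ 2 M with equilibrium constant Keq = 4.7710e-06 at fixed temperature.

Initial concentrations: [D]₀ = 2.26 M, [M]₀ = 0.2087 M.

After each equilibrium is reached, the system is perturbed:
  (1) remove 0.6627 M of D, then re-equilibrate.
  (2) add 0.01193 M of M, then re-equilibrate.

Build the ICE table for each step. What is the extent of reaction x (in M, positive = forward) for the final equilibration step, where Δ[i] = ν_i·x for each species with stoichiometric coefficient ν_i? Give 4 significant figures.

x = -0.005952 M

Q₀ = 0.008528 vs Keq = 4.7710e-06 ⇒ Q>K, reverse
Step 1:
                   D          M
  Initial       2.26     0.2087
  Change      0.2033    -0.2033
  Equil        2.463   0.005381
  solve Keq expr → x = -0.1017; check Q = 4.7710e-06
Then remove 0.6627 M of D.
Step 2:
                   D          M
  Initial      1.801   0.005381
  Change    0.001444  -0.001444
  Equil        1.802   0.003936
  solve Keq expr → x = -7.2218e-04; check Q = 4.7710e-06
Then add 0.01193 M of M.
Step 3:
                   D          M
  Initial      1.802    0.01587
  Change      0.0119    -0.0119
  Equil        1.814   0.003962
  solve Keq expr → x = -0.005952; check Q = 4.7710e-06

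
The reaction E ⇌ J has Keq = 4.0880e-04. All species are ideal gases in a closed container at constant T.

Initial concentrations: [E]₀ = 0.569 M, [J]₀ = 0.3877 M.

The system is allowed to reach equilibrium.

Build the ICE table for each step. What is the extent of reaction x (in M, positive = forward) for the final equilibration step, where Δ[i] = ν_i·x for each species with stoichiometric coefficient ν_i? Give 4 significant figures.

Q₀ = 0.6814 vs Keq = 4.0880e-04 ⇒ Q>K, reverse
Step 1:
                    E           J
  init          0.569      0.3877
  Δ            0.3873     -0.3873
  eq           0.9563  3.9094e-04
  solve Keq expr → x = -0.3873; check Q = 4.0880e-04

x = -0.3873 M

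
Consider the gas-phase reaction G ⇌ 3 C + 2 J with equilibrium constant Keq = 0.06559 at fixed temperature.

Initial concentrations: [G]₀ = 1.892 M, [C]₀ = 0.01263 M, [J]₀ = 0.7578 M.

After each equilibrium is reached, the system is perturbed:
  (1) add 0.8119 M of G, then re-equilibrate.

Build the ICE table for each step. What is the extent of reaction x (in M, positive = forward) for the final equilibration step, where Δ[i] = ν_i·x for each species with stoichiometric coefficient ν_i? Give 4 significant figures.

Q₀ = 6.1150e-07 vs Keq = 0.06559 ⇒ Q<K, forward
Step 1:
                    G           C           J
  I             1.892     0.01263      0.7578
  C           -0.1513      0.4539      0.3026
  E             1.741      0.4665        1.06
  solve Keq expr → x = 0.1513; check Q = 0.06559
Then add 0.8119 M of G.
Step 2:
                    G           C           J
  I             2.553      0.4665        1.06
  C          -0.01708     0.05125     0.03417
  E             2.536      0.5178       1.095
  solve Keq expr → x = 0.01708; check Q = 0.06559

x = 0.01708 M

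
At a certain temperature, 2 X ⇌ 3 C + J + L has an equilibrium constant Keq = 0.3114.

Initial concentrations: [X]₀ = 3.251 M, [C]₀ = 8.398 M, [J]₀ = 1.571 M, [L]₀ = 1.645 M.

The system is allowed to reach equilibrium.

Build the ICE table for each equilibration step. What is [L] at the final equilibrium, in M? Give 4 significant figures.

Q₀ = 144.8 vs Keq = 0.3114 ⇒ Q>K, reverse
Step 1:
                    X           C           J           L
  I             3.251       8.398       1.571       1.645
  C              2.55      -3.825      -1.275      -1.275
  E             5.801       4.573      0.2961      0.3701
  solve Keq expr → x = -1.275; check Q = 0.3114

[L]_eq = 0.3701 M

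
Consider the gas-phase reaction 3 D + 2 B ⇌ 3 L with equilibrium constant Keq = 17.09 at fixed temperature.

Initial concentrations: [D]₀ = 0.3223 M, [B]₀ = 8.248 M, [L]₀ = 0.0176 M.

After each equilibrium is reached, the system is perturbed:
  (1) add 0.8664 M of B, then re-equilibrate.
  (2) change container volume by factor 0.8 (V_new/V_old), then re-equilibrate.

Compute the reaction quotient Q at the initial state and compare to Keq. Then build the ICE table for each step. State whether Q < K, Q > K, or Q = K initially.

Q₀ = 2.3936e-06; Q < K (proceeds forward)

Q₀ = 2.3936e-06 vs Keq = 17.09 ⇒ Q<K, forward
Step 1:
                    D           B           L
  init         0.3223       8.248      0.0176
  Δ           -0.2923     -0.1949      0.2923
  eq          0.02995       8.053      0.3099
  solve Keq expr → x = 0.09745; check Q = 17.09
Then add 0.8664 M of B.
Step 2:
                    D           B           L
  init        0.02995        8.92      0.3099
  Δ         -0.001807   -0.001204    0.001807
  eq          0.02814       8.918      0.3118
  solve Keq expr → x = 6.0224e-04; check Q = 17.09
Then change container volume by factor 0.8 (V_new/V_old).
Step 3:
                    D           B           L
  init        0.03518       11.15      0.3897
  Δ         -0.004507   -0.003004    0.004507
  eq          0.03067       11.14      0.3942
  solve Keq expr → x = 0.001502; check Q = 17.09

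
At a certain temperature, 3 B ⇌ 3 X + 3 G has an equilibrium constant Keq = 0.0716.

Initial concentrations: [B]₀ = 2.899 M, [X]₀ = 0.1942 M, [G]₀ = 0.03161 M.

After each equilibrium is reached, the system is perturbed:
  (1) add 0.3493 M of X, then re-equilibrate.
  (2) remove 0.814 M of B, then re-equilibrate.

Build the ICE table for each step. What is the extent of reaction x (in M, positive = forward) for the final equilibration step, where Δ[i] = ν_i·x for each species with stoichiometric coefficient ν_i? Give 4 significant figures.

Q₀ = 9.4946e-09 vs Keq = 0.0716 ⇒ Q<K, forward
Step 1:
                    B           X           G
  I             2.899      0.1942     0.03161
  C           -0.8198      0.8198      0.8198
  E             2.079       1.014      0.8514
  solve Keq expr → x = 0.2733; check Q = 0.0716
Then add 0.3493 M of X.
Step 2:
                    B           X           G
  I             2.079       1.363      0.8514
  C            0.1184     -0.1184     -0.1184
  E             2.198       1.245       0.733
  solve Keq expr → x = -0.03947; check Q = 0.0716
Then remove 0.814 M of B.
Step 3:
                    B           X           G
  I             1.384       1.245       0.733
  C            0.1507     -0.1507     -0.1507
  E             1.534       1.094      0.5823
  solve Keq expr → x = -0.05024; check Q = 0.0716

x = -0.05024 M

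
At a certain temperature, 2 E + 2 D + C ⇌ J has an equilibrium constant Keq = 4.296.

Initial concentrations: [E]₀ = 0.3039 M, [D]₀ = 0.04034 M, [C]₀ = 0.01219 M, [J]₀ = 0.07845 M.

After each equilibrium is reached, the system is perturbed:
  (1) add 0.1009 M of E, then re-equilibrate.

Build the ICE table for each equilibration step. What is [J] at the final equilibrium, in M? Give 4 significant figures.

Q₀ = 4.2821e+04 vs Keq = 4.296 ⇒ Q>K, reverse
Step 1:
                  E         D         C         J
  I          0.3039   0.04034   0.01219   0.07845
  C          0.1512    0.1512   0.07559  -0.07559
  E          0.4551    0.1915   0.08778  0.002864
  solve Keq expr → x = -0.07559; check Q = 4.296
Then add 0.1009 M of E.
Step 2:
                  E         D         C         J
  I           0.556    0.1915   0.08778  0.002864
  C       -0.002421 -0.002421  -0.00121   0.00121
  E          0.5536    0.1891   0.08657  0.004074
  solve Keq expr → x = 0.00121; check Q = 4.296

[J]_eq = 0.004074 M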